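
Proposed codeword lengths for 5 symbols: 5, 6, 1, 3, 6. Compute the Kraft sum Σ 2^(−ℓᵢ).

With common denominator 2^6 = 64: Σ 2^(−ℓᵢ) = 2/64 + 1/64 + 32/64 + 8/64 + 1/64 = 44/64 = 0.6875.

0.6875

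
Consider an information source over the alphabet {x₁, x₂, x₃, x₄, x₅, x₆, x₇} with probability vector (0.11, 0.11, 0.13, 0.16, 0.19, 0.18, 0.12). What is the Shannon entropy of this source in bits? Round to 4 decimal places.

2.7738 bits

H = −Σ pᵢ log₂ pᵢ.
−0.11·log₂(0.11) = 0.3503
−0.11·log₂(0.11) = 0.3503
−0.13·log₂(0.13) = 0.3826
−0.16·log₂(0.16) = 0.4230
−0.19·log₂(0.19) = 0.4552
−0.18·log₂(0.18) = 0.4453
−0.12·log₂(0.12) = 0.3671
Sum ≈ 2.7738 → 2.7738 bits.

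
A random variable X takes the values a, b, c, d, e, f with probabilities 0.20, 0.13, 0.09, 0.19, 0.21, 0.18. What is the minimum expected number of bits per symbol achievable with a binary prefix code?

2.59 bits/symbol

Repeatedly combine the two least-probable nodes; the expected code length is the sum of the merged weights.
merge 9/100 + 13/100 → 11/50
merge 9/50 + 19/100 → 37/100
merge 1/5 + 21/100 → 41/100
merge 11/50 + 37/100 → 59/100
merge 41/100 + 59/100 → 1
L = 11/50 + 37/100 + 41/100 + 59/100 + 1 = 259/100 = 2.59 bits/symbol.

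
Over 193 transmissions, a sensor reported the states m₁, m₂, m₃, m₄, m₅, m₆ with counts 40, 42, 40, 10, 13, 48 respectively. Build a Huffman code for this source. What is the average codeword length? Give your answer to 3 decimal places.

2.446 bits/symbol

Probabilities are the counts divided by 193.
Repeatedly combine the two least-probable nodes; the expected code length is the sum of the merged weights.
merge 10/193 + 13/193 → 23/193
merge 23/193 + 40/193 → 63/193
merge 40/193 + 42/193 → 82/193
merge 48/193 + 63/193 → 111/193
merge 82/193 + 111/193 → 1
L = 23/193 + 63/193 + 82/193 + 111/193 + 1 = 472/193 ≈ 2.446 bits/symbol.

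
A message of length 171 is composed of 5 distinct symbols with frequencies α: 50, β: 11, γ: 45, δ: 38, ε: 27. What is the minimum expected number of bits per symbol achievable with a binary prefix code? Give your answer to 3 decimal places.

Probabilities are the counts divided by 171.
Repeatedly combine the two least-probable nodes; the expected code length is the sum of the merged weights.
merge 11/171 + 3/19 → 2/9
merge 2/9 + 2/9 → 4/9
merge 5/19 + 50/171 → 5/9
merge 4/9 + 5/9 → 1
L = 2/9 + 4/9 + 5/9 + 1 = 20/9 ≈ 2.222 bits/symbol.

2.222 bits/symbol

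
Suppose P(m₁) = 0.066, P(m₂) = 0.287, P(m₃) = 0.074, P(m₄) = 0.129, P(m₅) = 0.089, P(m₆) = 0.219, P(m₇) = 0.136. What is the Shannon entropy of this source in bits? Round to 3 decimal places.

H = −Σ pᵢ log₂ pᵢ.
−0.066·log₂(0.066) = 0.2588
−0.287·log₂(0.287) = 0.5169
−0.074·log₂(0.074) = 0.2780
−0.129·log₂(0.129) = 0.3811
−0.089·log₂(0.089) = 0.3106
−0.219·log₂(0.219) = 0.4798
−0.136·log₂(0.136) = 0.3915
Sum ≈ 2.6167 → 2.617 bits.

2.617 bits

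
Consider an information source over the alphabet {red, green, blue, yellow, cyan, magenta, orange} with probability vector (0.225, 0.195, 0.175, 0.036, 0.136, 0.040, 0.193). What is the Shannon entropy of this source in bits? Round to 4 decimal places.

2.5921 bits

H = −Σ pᵢ log₂ pᵢ.
−0.225·log₂(0.225) = 0.4842
−0.195·log₂(0.195) = 0.4599
−0.175·log₂(0.175) = 0.4401
−0.036·log₂(0.036) = 0.1727
−0.136·log₂(0.136) = 0.3915
−0.040·log₂(0.040) = 0.1858
−0.193·log₂(0.193) = 0.4581
Sum ≈ 2.5921 → 2.5921 bits.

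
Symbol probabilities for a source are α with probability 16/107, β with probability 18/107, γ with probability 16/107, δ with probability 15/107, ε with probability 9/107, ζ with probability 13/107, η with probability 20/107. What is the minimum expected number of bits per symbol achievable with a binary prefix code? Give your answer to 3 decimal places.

Repeatedly combine the two least-probable nodes; the expected code length is the sum of the merged weights.
merge 9/107 + 13/107 → 22/107
merge 15/107 + 16/107 → 31/107
merge 16/107 + 18/107 → 34/107
merge 20/107 + 22/107 → 42/107
merge 31/107 + 34/107 → 65/107
merge 42/107 + 65/107 → 1
L = 22/107 + 31/107 + 34/107 + 42/107 + 65/107 + 1 = 301/107 ≈ 2.813 bits/symbol.

2.813 bits/symbol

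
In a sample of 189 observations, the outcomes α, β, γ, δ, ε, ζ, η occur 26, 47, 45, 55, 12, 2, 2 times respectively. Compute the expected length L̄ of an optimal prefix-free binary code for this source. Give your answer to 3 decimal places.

2.328 bits/symbol

Probabilities are the counts divided by 189.
Repeatedly combine the two least-probable nodes; the expected code length is the sum of the merged weights.
merge 2/189 + 2/189 → 4/189
merge 4/189 + 4/63 → 16/189
merge 16/189 + 26/189 → 2/9
merge 2/9 + 5/21 → 29/63
merge 47/189 + 55/189 → 34/63
merge 29/63 + 34/63 → 1
L = 4/189 + 16/189 + 2/9 + 29/63 + 34/63 + 1 = 440/189 ≈ 2.328 bits/symbol.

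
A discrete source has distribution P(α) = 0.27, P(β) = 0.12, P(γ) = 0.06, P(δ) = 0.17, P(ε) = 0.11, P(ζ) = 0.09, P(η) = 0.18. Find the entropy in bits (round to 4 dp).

2.6635 bits

H = −Σ pᵢ log₂ pᵢ.
−0.27·log₂(0.27) = 0.5100
−0.12·log₂(0.12) = 0.3671
−0.06·log₂(0.06) = 0.2435
−0.17·log₂(0.17) = 0.4346
−0.11·log₂(0.11) = 0.3503
−0.09·log₂(0.09) = 0.3127
−0.18·log₂(0.18) = 0.4453
Sum ≈ 2.6635 → 2.6635 bits.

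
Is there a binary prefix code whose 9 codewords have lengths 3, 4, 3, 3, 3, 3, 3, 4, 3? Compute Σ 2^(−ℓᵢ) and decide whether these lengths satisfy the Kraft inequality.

1; yes

With common denominator 2^4 = 16: Σ 2^(−ℓᵢ) = 2/16 + 1/16 + 2/16 + 2/16 + 2/16 + 2/16 + 2/16 + 1/16 + 2/16 = 16/16 = 1.
Kraft's inequality requires Σ ≤ 1; here Σ = 1 ≤ 1, so such a prefix code exists.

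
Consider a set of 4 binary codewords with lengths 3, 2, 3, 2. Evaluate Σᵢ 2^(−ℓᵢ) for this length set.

With common denominator 2^3 = 8: Σ 2^(−ℓᵢ) = 1/8 + 2/8 + 1/8 + 2/8 = 6/8 = 0.75.

0.75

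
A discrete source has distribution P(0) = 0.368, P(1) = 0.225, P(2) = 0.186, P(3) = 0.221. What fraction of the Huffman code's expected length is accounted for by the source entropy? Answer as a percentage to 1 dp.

Entropy H = −Σ p log₂ p ≈ 1.9476 bits.
Huffman merges: 93/500+221/1000→407/1000; 9/40+46/125→593/1000; 407/1000+593/1000→1. L = 2 ≈ 2.0000.
Efficiency = H/L = 1.9476/2.0000 = 97.4%.

97.4%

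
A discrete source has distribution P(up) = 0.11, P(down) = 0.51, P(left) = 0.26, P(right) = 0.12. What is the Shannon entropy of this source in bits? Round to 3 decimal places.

H = −Σ pᵢ log₂ pᵢ.
−0.11·log₂(0.11) = 0.3503
−0.51·log₂(0.51) = 0.4954
−0.26·log₂(0.26) = 0.5053
−0.12·log₂(0.12) = 0.3671
Sum ≈ 1.7181 → 1.718 bits.

1.718 bits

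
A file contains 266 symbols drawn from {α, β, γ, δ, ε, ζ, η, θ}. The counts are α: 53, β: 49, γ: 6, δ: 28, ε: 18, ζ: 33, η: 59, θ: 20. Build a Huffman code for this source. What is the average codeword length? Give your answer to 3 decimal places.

Probabilities are the counts divided by 266.
Repeatedly combine the two least-probable nodes; the expected code length is the sum of the merged weights.
merge 3/133 + 9/133 → 12/133
merge 10/133 + 12/133 → 22/133
merge 2/19 + 33/266 → 61/266
merge 22/133 + 7/38 → 93/266
merge 53/266 + 59/266 → 8/19
merge 61/266 + 93/266 → 11/19
merge 8/19 + 11/19 → 1
L = 12/133 + 22/133 + 61/266 + 93/266 + 8/19 + 11/19 + 1 = 377/133 ≈ 2.835 bits/symbol.

2.835 bits/symbol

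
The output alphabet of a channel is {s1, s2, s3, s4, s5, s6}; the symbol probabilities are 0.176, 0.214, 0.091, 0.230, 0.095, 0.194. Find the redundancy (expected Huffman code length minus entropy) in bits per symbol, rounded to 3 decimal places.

0.047 bits

Entropy H = −Σ p log₂ p ≈ 2.5011 bits.
Huffman merges: 91/1000+19/200→93/500; 22/125+93/500→181/500; 97/500+107/500→51/125; 23/100+181/500→74/125; 51/125+74/125→1. L = 637/250 ≈ 2.5480.
L − H = 2.5480 − 2.5011 = 0.047 bits.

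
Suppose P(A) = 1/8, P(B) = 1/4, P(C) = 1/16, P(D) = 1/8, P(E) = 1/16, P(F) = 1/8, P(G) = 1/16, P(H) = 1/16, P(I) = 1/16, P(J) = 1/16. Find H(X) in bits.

3.125 bits

Each probability is a power of 1/2, so log₂(1/p) is an integer.
H = Σ p·log₂(1/p) = 1/8·3 + 1/4·2 + 1/16·4 + 1/8·3 + 1/16·4 + 1/8·3 + 1/16·4 + 1/16·4 + 1/16·4 + 1/16·4 = 3.125 bits.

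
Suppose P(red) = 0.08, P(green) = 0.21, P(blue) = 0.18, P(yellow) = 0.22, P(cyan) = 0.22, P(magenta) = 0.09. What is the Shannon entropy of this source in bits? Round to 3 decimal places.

H = −Σ pᵢ log₂ pᵢ.
−0.08·log₂(0.08) = 0.2915
−0.21·log₂(0.21) = 0.4728
−0.18·log₂(0.18) = 0.4453
−0.22·log₂(0.22) = 0.4806
−0.22·log₂(0.22) = 0.4806
−0.09·log₂(0.09) = 0.3127
Sum ≈ 2.4834 → 2.483 bits.

2.483 bits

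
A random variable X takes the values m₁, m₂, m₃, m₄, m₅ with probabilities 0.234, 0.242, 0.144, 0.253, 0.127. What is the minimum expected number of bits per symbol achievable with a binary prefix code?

Repeatedly combine the two least-probable nodes; the expected code length is the sum of the merged weights.
merge 127/1000 + 18/125 → 271/1000
merge 117/500 + 121/500 → 119/250
merge 253/1000 + 271/1000 → 131/250
merge 119/250 + 131/250 → 1
L = 271/1000 + 119/250 + 131/250 + 1 = 2271/1000 = 2.271 bits/symbol.

2.271 bits/symbol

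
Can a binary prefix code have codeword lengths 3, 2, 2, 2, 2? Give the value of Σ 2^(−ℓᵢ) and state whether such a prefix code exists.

1.125; no

With common denominator 2^3 = 8: Σ 2^(−ℓᵢ) = 1/8 + 2/8 + 2/8 + 2/8 + 2/8 = 9/8 = 1.125.
Kraft's inequality requires Σ ≤ 1; here Σ = 1.125 > 1, so no such prefix code exists.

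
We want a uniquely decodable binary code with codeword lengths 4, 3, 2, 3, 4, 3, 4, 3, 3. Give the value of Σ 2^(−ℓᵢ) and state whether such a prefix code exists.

With common denominator 2^4 = 16: Σ 2^(−ℓᵢ) = 1/16 + 2/16 + 4/16 + 2/16 + 1/16 + 2/16 + 1/16 + 2/16 + 2/16 = 17/16 = 1.0625.
Kraft's inequality requires Σ ≤ 1; here Σ = 1.0625 > 1, so no such prefix code exists.

1.0625; no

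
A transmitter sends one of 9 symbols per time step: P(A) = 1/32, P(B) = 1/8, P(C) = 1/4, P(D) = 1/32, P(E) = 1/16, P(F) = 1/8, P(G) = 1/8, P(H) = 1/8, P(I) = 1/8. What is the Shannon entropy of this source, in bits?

2.9375 bits

Each probability is a power of 1/2, so log₂(1/p) is an integer.
H = Σ p·log₂(1/p) = 1/32·5 + 1/8·3 + 1/4·2 + 1/32·5 + 1/16·4 + 1/8·3 + 1/8·3 + 1/8·3 + 1/8·3 = 2.9375 bits.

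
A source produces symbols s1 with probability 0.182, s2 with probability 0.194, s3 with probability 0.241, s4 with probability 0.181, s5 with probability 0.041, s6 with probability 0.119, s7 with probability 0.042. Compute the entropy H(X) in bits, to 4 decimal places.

H = −Σ pᵢ log₂ pᵢ.
−0.182·log₂(0.182) = 0.4474
−0.194·log₂(0.194) = 0.4590
−0.241·log₂(0.241) = 0.4947
−0.181·log₂(0.181) = 0.4463
−0.041·log₂(0.041) = 0.1889
−0.119·log₂(0.119) = 0.3654
−0.042·log₂(0.042) = 0.1921
Sum ≈ 2.5939 → 2.5939 bits.

2.5939 bits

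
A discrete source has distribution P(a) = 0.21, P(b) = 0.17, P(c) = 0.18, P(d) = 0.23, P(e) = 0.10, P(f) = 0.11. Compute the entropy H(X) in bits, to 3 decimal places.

2.523 bits

H = −Σ pᵢ log₂ pᵢ.
−0.21·log₂(0.21) = 0.4728
−0.17·log₂(0.17) = 0.4346
−0.18·log₂(0.18) = 0.4453
−0.23·log₂(0.23) = 0.4877
−0.10·log₂(0.10) = 0.3322
−0.11·log₂(0.11) = 0.3503
Sum ≈ 2.5229 → 2.523 bits.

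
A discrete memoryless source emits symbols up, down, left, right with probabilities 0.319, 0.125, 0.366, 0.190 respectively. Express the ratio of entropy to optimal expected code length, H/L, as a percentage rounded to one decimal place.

96.8%

Entropy H = −Σ p log₂ p ≈ 1.8868 bits.
Huffman merges: 1/8+19/100→63/200; 63/200+319/1000→317/500; 183/500+317/500→1. L = 1949/1000 ≈ 1.9490.
Efficiency = H/L = 1.8868/1.9490 = 96.8%.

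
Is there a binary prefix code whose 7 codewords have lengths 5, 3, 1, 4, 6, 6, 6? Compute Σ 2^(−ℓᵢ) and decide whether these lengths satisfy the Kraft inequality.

With common denominator 2^6 = 64: Σ 2^(−ℓᵢ) = 2/64 + 8/64 + 32/64 + 4/64 + 1/64 + 1/64 + 1/64 = 49/64 = 0.765625.
Kraft's inequality requires Σ ≤ 1; here Σ = 0.765625 ≤ 1, so such a prefix code exists.

0.765625; yes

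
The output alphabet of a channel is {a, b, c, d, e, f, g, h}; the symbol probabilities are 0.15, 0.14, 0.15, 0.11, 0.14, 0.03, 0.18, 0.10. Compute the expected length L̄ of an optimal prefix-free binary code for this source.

2.95 bits/symbol

Repeatedly combine the two least-probable nodes; the expected code length is the sum of the merged weights.
merge 3/100 + 1/10 → 13/100
merge 11/100 + 13/100 → 6/25
merge 7/50 + 7/50 → 7/25
merge 3/20 + 3/20 → 3/10
merge 9/50 + 6/25 → 21/50
merge 7/25 + 3/10 → 29/50
merge 21/50 + 29/50 → 1
L = 13/100 + 6/25 + 7/25 + 3/10 + 21/50 + 29/50 + 1 = 59/20 = 2.95 bits/symbol.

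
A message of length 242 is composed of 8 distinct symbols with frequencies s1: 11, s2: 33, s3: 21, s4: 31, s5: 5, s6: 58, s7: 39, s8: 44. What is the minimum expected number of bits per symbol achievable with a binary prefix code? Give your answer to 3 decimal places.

Probabilities are the counts divided by 242.
Repeatedly combine the two least-probable nodes; the expected code length is the sum of the merged weights.
merge 5/242 + 1/22 → 8/121
merge 8/121 + 21/242 → 37/242
merge 31/242 + 3/22 → 32/121
merge 37/242 + 39/242 → 38/121
merge 2/11 + 29/121 → 51/121
merge 32/121 + 38/121 → 70/121
merge 51/121 + 70/121 → 1
L = 8/121 + 37/242 + 32/121 + 38/121 + 51/121 + 70/121 + 1 = 677/242 ≈ 2.798 bits/symbol.

2.798 bits/symbol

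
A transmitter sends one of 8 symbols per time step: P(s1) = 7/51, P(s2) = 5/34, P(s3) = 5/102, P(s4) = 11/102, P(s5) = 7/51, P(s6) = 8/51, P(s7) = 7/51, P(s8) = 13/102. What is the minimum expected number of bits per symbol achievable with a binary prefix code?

Repeatedly combine the two least-probable nodes; the expected code length is the sum of the merged weights.
merge 5/102 + 11/102 → 8/51
merge 13/102 + 7/51 → 9/34
merge 7/51 + 7/51 → 14/51
merge 5/34 + 8/51 → 31/102
merge 8/51 + 9/34 → 43/102
merge 14/51 + 31/102 → 59/102
merge 43/102 + 59/102 → 1
L = 8/51 + 9/34 + 14/51 + 31/102 + 43/102 + 59/102 + 1 = 3 bits/symbol.

3 bits/symbol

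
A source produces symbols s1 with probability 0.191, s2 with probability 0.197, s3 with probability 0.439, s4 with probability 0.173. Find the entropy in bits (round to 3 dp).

H = −Σ pᵢ log₂ pᵢ.
−0.191·log₂(0.191) = 0.4562
−0.197·log₂(0.197) = 0.4617
−0.439·log₂(0.439) = 0.5214
−0.173·log₂(0.173) = 0.4379
Sum ≈ 1.8772 → 1.877 bits.

1.877 bits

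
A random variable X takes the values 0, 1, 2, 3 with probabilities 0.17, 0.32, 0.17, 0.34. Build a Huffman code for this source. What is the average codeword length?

2 bits/symbol

Repeatedly combine the two least-probable nodes; the expected code length is the sum of the merged weights.
merge 17/100 + 17/100 → 17/50
merge 8/25 + 17/50 → 33/50
merge 17/50 + 33/50 → 1
L = 17/50 + 33/50 + 1 = 2 bits/symbol.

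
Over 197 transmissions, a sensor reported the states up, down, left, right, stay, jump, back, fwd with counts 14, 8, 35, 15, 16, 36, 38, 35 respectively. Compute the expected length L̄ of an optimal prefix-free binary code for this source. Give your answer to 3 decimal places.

Probabilities are the counts divided by 197.
Repeatedly combine the two least-probable nodes; the expected code length is the sum of the merged weights.
merge 8/197 + 14/197 → 22/197
merge 15/197 + 16/197 → 31/197
merge 22/197 + 31/197 → 53/197
merge 35/197 + 35/197 → 70/197
merge 36/197 + 38/197 → 74/197
merge 53/197 + 70/197 → 123/197
merge 74/197 + 123/197 → 1
L = 22/197 + 31/197 + 53/197 + 70/197 + 74/197 + 123/197 + 1 = 570/197 ≈ 2.893 bits/symbol.

2.893 bits/symbol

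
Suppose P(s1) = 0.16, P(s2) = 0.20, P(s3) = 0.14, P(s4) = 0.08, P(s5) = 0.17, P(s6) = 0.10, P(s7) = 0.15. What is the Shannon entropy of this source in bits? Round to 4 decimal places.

H = −Σ pᵢ log₂ pᵢ.
−0.16·log₂(0.16) = 0.4230
−0.20·log₂(0.20) = 0.4644
−0.14·log₂(0.14) = 0.3971
−0.08·log₂(0.08) = 0.2915
−0.17·log₂(0.17) = 0.4346
−0.10·log₂(0.10) = 0.3322
−0.15·log₂(0.15) = 0.4105
Sum ≈ 2.7533 → 2.7533 bits.

2.7533 bits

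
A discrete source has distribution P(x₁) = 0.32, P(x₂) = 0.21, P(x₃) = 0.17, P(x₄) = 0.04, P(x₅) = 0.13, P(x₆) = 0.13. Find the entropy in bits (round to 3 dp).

2.384 bits

H = −Σ pᵢ log₂ pᵢ.
−0.32·log₂(0.32) = 0.5260
−0.21·log₂(0.21) = 0.4728
−0.17·log₂(0.17) = 0.4346
−0.04·log₂(0.04) = 0.1858
−0.13·log₂(0.13) = 0.3826
−0.13·log₂(0.13) = 0.3826
Sum ≈ 2.3845 → 2.384 bits.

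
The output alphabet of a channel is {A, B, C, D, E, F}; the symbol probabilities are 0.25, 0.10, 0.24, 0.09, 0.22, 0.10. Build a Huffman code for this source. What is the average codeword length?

2.48 bits/symbol

Repeatedly combine the two least-probable nodes; the expected code length is the sum of the merged weights.
merge 9/100 + 1/10 → 19/100
merge 1/10 + 19/100 → 29/100
merge 11/50 + 6/25 → 23/50
merge 1/4 + 29/100 → 27/50
merge 23/50 + 27/50 → 1
L = 19/100 + 29/100 + 23/50 + 27/50 + 1 = 62/25 = 2.48 bits/symbol.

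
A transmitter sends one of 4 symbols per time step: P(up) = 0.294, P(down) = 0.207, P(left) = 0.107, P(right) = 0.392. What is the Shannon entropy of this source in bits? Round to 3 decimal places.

1.864 bits

H = −Σ pᵢ log₂ pᵢ.
−0.294·log₂(0.294) = 0.5192
−0.207·log₂(0.207) = 0.4704
−0.107·log₂(0.107) = 0.3450
−0.392·log₂(0.392) = 0.5296
Sum ≈ 1.8642 → 1.864 bits.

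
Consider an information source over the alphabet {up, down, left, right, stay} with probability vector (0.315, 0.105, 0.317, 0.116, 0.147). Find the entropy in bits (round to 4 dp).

2.1589 bits

H = −Σ pᵢ log₂ pᵢ.
−0.315·log₂(0.315) = 0.5250
−0.105·log₂(0.105) = 0.3414
−0.317·log₂(0.317) = 0.5254
−0.116·log₂(0.116) = 0.3605
−0.147·log₂(0.147) = 0.4066
Sum ≈ 2.1589 → 2.1589 bits.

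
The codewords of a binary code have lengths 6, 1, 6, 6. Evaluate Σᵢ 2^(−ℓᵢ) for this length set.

With common denominator 2^6 = 64: Σ 2^(−ℓᵢ) = 1/64 + 32/64 + 1/64 + 1/64 = 35/64 = 0.546875.

0.546875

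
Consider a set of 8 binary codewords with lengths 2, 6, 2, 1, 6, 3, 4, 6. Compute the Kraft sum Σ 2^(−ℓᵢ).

With common denominator 2^6 = 64: Σ 2^(−ℓᵢ) = 16/64 + 1/64 + 16/64 + 32/64 + 1/64 + 8/64 + 4/64 + 1/64 = 79/64 = 1.234375.

1.234375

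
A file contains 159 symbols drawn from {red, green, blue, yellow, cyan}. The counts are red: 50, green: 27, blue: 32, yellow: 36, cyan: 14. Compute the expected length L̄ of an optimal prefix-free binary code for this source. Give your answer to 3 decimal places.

Probabilities are the counts divided by 159.
Repeatedly combine the two least-probable nodes; the expected code length is the sum of the merged weights.
merge 14/159 + 9/53 → 41/159
merge 32/159 + 12/53 → 68/159
merge 41/159 + 50/159 → 91/159
merge 68/159 + 91/159 → 1
L = 41/159 + 68/159 + 91/159 + 1 = 359/159 ≈ 2.258 bits/symbol.

2.258 bits/symbol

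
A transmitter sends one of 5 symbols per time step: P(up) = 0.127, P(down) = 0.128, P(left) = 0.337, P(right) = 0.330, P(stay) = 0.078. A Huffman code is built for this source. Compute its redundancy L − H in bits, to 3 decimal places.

Entropy H = −Σ p log₂ p ≈ 2.1014 bits.
Huffman merges: 39/500+127/1000→41/200; 16/125+41/200→333/1000; 33/100+333/1000→663/1000; 337/1000+663/1000→1. L = 2201/1000 ≈ 2.2010.
L − H = 2.2010 − 2.1014 = 0.100 bits.

0.100 bits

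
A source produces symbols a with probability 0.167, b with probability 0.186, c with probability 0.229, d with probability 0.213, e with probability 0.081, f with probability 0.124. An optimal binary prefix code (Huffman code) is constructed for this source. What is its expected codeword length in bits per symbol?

Repeatedly combine the two least-probable nodes; the expected code length is the sum of the merged weights.
merge 81/1000 + 31/250 → 41/200
merge 167/1000 + 93/500 → 353/1000
merge 41/200 + 213/1000 → 209/500
merge 229/1000 + 353/1000 → 291/500
merge 209/500 + 291/500 → 1
L = 41/200 + 353/1000 + 209/500 + 291/500 + 1 = 1279/500 = 2.558 bits/symbol.

2.558 bits/symbol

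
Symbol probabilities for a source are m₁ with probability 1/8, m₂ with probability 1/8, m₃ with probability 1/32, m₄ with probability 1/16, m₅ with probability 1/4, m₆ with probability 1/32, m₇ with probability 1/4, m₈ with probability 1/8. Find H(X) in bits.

2.6875 bits

Each probability is a power of 1/2, so log₂(1/p) is an integer.
H = Σ p·log₂(1/p) = 1/8·3 + 1/8·3 + 1/32·5 + 1/16·4 + 1/4·2 + 1/32·5 + 1/4·2 + 1/8·3 = 2.6875 bits.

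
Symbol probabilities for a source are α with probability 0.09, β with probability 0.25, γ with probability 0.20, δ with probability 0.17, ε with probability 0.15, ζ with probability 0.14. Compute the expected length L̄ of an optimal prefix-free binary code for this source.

Repeatedly combine the two least-probable nodes; the expected code length is the sum of the merged weights.
merge 9/100 + 7/50 → 23/100
merge 3/20 + 17/100 → 8/25
merge 1/5 + 23/100 → 43/100
merge 1/4 + 8/25 → 57/100
merge 43/100 + 57/100 → 1
L = 23/100 + 8/25 + 43/100 + 57/100 + 1 = 51/20 = 2.55 bits/symbol.

2.55 bits/symbol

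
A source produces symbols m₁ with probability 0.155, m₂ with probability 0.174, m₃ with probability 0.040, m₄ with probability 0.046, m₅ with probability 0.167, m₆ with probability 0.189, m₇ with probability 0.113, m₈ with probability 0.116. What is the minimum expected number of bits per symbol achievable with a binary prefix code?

2.897 bits/symbol

Repeatedly combine the two least-probable nodes; the expected code length is the sum of the merged weights.
merge 1/25 + 23/500 → 43/500
merge 43/500 + 113/1000 → 199/1000
merge 29/250 + 31/200 → 271/1000
merge 167/1000 + 87/500 → 341/1000
merge 189/1000 + 199/1000 → 97/250
merge 271/1000 + 341/1000 → 153/250
merge 97/250 + 153/250 → 1
L = 43/500 + 199/1000 + 271/1000 + 341/1000 + 97/250 + 153/250 + 1 = 2897/1000 = 2.897 bits/symbol.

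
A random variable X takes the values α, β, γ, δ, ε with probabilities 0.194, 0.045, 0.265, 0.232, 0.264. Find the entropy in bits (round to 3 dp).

H = −Σ pᵢ log₂ pᵢ.
−0.194·log₂(0.194) = 0.4590
−0.045·log₂(0.045) = 0.2013
−0.265·log₂(0.265) = 0.5077
−0.232·log₂(0.232) = 0.4890
−0.264·log₂(0.264) = 0.5072
Sum ≈ 2.1643 → 2.164 bits.

2.164 bits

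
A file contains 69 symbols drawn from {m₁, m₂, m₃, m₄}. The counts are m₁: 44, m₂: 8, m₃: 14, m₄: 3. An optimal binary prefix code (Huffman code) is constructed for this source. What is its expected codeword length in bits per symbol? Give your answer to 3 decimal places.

Probabilities are the counts divided by 69.
Repeatedly combine the two least-probable nodes; the expected code length is the sum of the merged weights.
merge 1/23 + 8/69 → 11/69
merge 11/69 + 14/69 → 25/69
merge 25/69 + 44/69 → 1
L = 11/69 + 25/69 + 1 = 35/23 ≈ 1.522 bits/symbol.

1.522 bits/symbol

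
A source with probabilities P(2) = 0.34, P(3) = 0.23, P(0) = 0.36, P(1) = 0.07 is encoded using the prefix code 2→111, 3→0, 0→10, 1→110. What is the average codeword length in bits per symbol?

2.18 bits/symbol

L̄ = Σ pᵢ·ℓᵢ = 0.34·3 + 0.23·1 + 0.36·2 + 0.07·3 = 2.18 bits/symbol.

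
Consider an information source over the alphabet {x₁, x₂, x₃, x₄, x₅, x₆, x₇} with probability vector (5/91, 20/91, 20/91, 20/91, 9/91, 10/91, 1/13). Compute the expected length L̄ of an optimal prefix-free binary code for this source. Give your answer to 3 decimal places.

2.681 bits/symbol

Repeatedly combine the two least-probable nodes; the expected code length is the sum of the merged weights.
merge 5/91 + 1/13 → 12/91
merge 9/91 + 10/91 → 19/91
merge 12/91 + 19/91 → 31/91
merge 20/91 + 20/91 → 40/91
merge 20/91 + 31/91 → 51/91
merge 40/91 + 51/91 → 1
L = 12/91 + 19/91 + 31/91 + 40/91 + 51/91 + 1 = 244/91 ≈ 2.681 bits/symbol.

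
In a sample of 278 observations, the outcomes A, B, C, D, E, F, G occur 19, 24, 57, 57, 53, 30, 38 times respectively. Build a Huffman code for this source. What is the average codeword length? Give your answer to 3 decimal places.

2.745 bits/symbol

Probabilities are the counts divided by 278.
Repeatedly combine the two least-probable nodes; the expected code length is the sum of the merged weights.
merge 19/278 + 12/139 → 43/278
merge 15/139 + 19/139 → 34/139
merge 43/278 + 53/278 → 48/139
merge 57/278 + 57/278 → 57/139
merge 34/139 + 48/139 → 82/139
merge 57/139 + 82/139 → 1
L = 43/278 + 34/139 + 48/139 + 57/139 + 82/139 + 1 = 763/278 ≈ 2.745 bits/symbol.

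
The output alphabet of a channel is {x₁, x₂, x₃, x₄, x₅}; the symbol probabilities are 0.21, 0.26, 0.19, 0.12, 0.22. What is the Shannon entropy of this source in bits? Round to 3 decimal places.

2.281 bits

H = −Σ pᵢ log₂ pᵢ.
−0.21·log₂(0.21) = 0.4728
−0.26·log₂(0.26) = 0.5053
−0.19·log₂(0.19) = 0.4552
−0.12·log₂(0.12) = 0.3671
−0.22·log₂(0.22) = 0.4806
Sum ≈ 2.2810 → 2.281 bits.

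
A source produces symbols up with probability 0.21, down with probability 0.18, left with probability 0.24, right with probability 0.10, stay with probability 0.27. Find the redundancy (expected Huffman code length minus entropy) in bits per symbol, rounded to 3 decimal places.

Entropy H = −Σ p log₂ p ≈ 2.2545 bits.
Huffman merges: 1/10+9/50→7/25; 21/100+6/25→9/20; 27/100+7/25→11/20; 9/20+11/20→1. L = 57/25 ≈ 2.2800.
L − H = 2.2800 − 2.2545 = 0.026 bits.

0.026 bits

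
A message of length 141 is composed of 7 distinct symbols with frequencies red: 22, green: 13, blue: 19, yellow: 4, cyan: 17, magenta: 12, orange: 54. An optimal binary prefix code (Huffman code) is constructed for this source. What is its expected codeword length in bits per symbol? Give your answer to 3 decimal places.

Probabilities are the counts divided by 141.
Repeatedly combine the two least-probable nodes; the expected code length is the sum of the merged weights.
merge 4/141 + 4/47 → 16/141
merge 13/141 + 16/141 → 29/141
merge 17/141 + 19/141 → 12/47
merge 22/141 + 29/141 → 17/47
merge 12/47 + 17/47 → 29/47
merge 18/47 + 29/47 → 1
L = 16/141 + 29/141 + 12/47 + 17/47 + 29/47 + 1 = 120/47 ≈ 2.553 bits/symbol.

2.553 bits/symbol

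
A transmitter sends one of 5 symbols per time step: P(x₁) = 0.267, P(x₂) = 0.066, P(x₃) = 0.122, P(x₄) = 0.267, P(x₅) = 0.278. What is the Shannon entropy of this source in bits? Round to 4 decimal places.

2.1598 bits

H = −Σ pᵢ log₂ pᵢ.
−0.267·log₂(0.267) = 0.5087
−0.066·log₂(0.066) = 0.2588
−0.122·log₂(0.122) = 0.3703
−0.267·log₂(0.267) = 0.5087
−0.278·log₂(0.278) = 0.5134
Sum ≈ 2.1598 → 2.1598 bits.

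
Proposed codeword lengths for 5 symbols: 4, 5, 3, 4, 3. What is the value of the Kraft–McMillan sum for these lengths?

With common denominator 2^5 = 32: Σ 2^(−ℓᵢ) = 2/32 + 1/32 + 4/32 + 2/32 + 4/32 = 13/32 = 0.40625.

0.40625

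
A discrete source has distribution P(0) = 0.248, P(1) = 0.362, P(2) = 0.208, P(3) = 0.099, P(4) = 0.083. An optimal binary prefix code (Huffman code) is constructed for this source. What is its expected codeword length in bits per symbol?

Repeatedly combine the two least-probable nodes; the expected code length is the sum of the merged weights.
merge 83/1000 + 99/1000 → 91/500
merge 91/500 + 26/125 → 39/100
merge 31/125 + 181/500 → 61/100
merge 39/100 + 61/100 → 1
L = 91/500 + 39/100 + 61/100 + 1 = 1091/500 = 2.182 bits/symbol.

2.182 bits/symbol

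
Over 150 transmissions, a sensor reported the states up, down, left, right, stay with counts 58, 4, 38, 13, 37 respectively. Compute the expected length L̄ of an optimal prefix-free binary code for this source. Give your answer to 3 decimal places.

2.087 bits/symbol

Probabilities are the counts divided by 150.
Repeatedly combine the two least-probable nodes; the expected code length is the sum of the merged weights.
merge 2/75 + 13/150 → 17/150
merge 17/150 + 37/150 → 9/25
merge 19/75 + 9/25 → 46/75
merge 29/75 + 46/75 → 1
L = 17/150 + 9/25 + 46/75 + 1 = 313/150 ≈ 2.087 bits/symbol.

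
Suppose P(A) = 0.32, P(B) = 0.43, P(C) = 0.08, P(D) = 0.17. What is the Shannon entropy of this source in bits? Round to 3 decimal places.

1.776 bits

H = −Σ pᵢ log₂ pᵢ.
−0.32·log₂(0.32) = 0.5260
−0.43·log₂(0.43) = 0.5236
−0.08·log₂(0.08) = 0.2915
−0.17·log₂(0.17) = 0.4346
Sum ≈ 1.7757 → 1.776 bits.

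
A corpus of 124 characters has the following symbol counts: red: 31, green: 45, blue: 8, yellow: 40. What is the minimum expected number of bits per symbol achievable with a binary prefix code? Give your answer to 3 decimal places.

1.952 bits/symbol

Probabilities are the counts divided by 124.
Repeatedly combine the two least-probable nodes; the expected code length is the sum of the merged weights.
merge 2/31 + 1/4 → 39/124
merge 39/124 + 10/31 → 79/124
merge 45/124 + 79/124 → 1
L = 39/124 + 79/124 + 1 = 121/62 ≈ 1.952 bits/symbol.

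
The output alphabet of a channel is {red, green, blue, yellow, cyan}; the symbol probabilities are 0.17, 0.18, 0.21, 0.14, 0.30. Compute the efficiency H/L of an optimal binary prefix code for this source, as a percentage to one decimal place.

98.3%

Entropy H = −Σ p log₂ p ≈ 2.2709 bits.
Huffman merges: 7/50+17/100→31/100; 9/50+21/100→39/100; 3/10+31/100→61/100; 39/100+61/100→1. L = 231/100 ≈ 2.3100.
Efficiency = H/L = 2.2709/2.3100 = 98.3%.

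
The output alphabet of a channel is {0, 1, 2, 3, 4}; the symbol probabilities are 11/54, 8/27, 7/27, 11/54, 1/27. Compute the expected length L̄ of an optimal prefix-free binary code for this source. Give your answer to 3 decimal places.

2.241 bits/symbol

Repeatedly combine the two least-probable nodes; the expected code length is the sum of the merged weights.
merge 1/27 + 11/54 → 13/54
merge 11/54 + 13/54 → 4/9
merge 7/27 + 8/27 → 5/9
merge 4/9 + 5/9 → 1
L = 13/54 + 4/9 + 5/9 + 1 = 121/54 ≈ 2.241 bits/symbol.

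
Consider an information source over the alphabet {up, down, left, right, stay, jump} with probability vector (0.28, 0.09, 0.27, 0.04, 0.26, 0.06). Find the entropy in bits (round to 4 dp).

H = −Σ pᵢ log₂ pᵢ.
−0.28·log₂(0.28) = 0.5142
−0.09·log₂(0.09) = 0.3127
−0.27·log₂(0.27) = 0.5100
−0.04·log₂(0.04) = 0.1858
−0.26·log₂(0.26) = 0.5053
−0.06·log₂(0.06) = 0.2435
Sum ≈ 2.2715 → 2.2715 bits.

2.2715 bits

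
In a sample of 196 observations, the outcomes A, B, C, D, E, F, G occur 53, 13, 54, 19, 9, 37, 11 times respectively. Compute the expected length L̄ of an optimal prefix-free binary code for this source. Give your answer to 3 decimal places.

2.531 bits/symbol

Probabilities are the counts divided by 196.
Repeatedly combine the two least-probable nodes; the expected code length is the sum of the merged weights.
merge 9/196 + 11/196 → 5/49
merge 13/196 + 19/196 → 8/49
merge 5/49 + 8/49 → 13/49
merge 37/196 + 13/49 → 89/196
merge 53/196 + 27/98 → 107/196
merge 89/196 + 107/196 → 1
L = 5/49 + 8/49 + 13/49 + 89/196 + 107/196 + 1 = 124/49 ≈ 2.531 bits/symbol.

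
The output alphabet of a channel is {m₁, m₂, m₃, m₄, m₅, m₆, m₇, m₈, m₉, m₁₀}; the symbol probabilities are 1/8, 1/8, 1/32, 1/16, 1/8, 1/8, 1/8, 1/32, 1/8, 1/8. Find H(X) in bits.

Each probability is a power of 1/2, so log₂(1/p) is an integer.
H = Σ p·log₂(1/p) = 1/8·3 + 1/8·3 + 1/32·5 + 1/16·4 + 1/8·3 + 1/8·3 + 1/8·3 + 1/32·5 + 1/8·3 + 1/8·3 = 3.1875 bits.

3.1875 bits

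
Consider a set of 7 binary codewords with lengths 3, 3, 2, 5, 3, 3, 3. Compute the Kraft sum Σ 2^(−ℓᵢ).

0.90625

With common denominator 2^5 = 32: Σ 2^(−ℓᵢ) = 4/32 + 4/32 + 8/32 + 1/32 + 4/32 + 4/32 + 4/32 = 29/32 = 0.90625.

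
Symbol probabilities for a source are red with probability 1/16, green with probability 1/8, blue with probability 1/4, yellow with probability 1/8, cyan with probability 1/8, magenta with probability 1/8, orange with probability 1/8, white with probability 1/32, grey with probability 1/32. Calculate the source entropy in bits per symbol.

2.9375 bits

Each probability is a power of 1/2, so log₂(1/p) is an integer.
H = Σ p·log₂(1/p) = 1/16·4 + 1/8·3 + 1/4·2 + 1/8·3 + 1/8·3 + 1/8·3 + 1/8·3 + 1/32·5 + 1/32·5 = 2.9375 bits.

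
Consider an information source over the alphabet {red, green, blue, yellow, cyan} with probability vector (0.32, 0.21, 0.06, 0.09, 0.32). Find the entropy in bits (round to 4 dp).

2.0811 bits

H = −Σ pᵢ log₂ pᵢ.
−0.32·log₂(0.32) = 0.5260
−0.21·log₂(0.21) = 0.4728
−0.06·log₂(0.06) = 0.2435
−0.09·log₂(0.09) = 0.3127
−0.32·log₂(0.32) = 0.5260
Sum ≈ 2.0811 → 2.0811 bits.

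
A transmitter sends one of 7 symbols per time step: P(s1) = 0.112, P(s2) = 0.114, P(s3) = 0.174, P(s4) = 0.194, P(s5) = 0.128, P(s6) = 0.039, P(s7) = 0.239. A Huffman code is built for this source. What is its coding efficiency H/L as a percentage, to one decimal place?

Entropy H = −Σ p log₂ p ≈ 2.6645 bits.
Huffman merges: 39/1000+14/125→151/1000; 57/500+16/125→121/500; 151/1000+87/500→13/40; 97/500+239/1000→433/1000; 121/500+13/40→567/1000; 433/1000+567/1000→1. L = 1359/500 ≈ 2.7180.
Efficiency = H/L = 2.6645/2.7180 = 98.0%.

98.0%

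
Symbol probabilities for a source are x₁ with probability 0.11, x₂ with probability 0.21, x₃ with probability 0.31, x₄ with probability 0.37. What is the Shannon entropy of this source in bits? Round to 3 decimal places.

1.878 bits

H = −Σ pᵢ log₂ pᵢ.
−0.11·log₂(0.11) = 0.3503
−0.21·log₂(0.21) = 0.4728
−0.31·log₂(0.31) = 0.5238
−0.37·log₂(0.37) = 0.5307
Sum ≈ 1.8776 → 1.878 bits.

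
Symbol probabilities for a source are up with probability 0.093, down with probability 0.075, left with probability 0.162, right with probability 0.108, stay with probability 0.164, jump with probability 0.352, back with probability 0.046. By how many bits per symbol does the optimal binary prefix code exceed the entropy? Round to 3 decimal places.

Entropy H = −Σ p log₂ p ≈ 2.5335 bits.
Huffman merges: 23/500+3/40→121/1000; 93/1000+27/250→201/1000; 121/1000+81/500→283/1000; 41/250+201/1000→73/200; 283/1000+44/125→127/200; 73/200+127/200→1. L = 521/200 ≈ 2.6050.
L − H = 2.6050 − 2.5335 = 0.072 bits.

0.072 bits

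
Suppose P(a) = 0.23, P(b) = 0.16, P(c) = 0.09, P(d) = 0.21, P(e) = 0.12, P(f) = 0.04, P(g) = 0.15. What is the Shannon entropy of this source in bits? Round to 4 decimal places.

2.6595 bits

H = −Σ pᵢ log₂ pᵢ.
−0.23·log₂(0.23) = 0.4877
−0.16·log₂(0.16) = 0.4230
−0.09·log₂(0.09) = 0.3127
−0.21·log₂(0.21) = 0.4728
−0.12·log₂(0.12) = 0.3671
−0.04·log₂(0.04) = 0.1858
−0.15·log₂(0.15) = 0.4105
Sum ≈ 2.6595 → 2.6595 bits.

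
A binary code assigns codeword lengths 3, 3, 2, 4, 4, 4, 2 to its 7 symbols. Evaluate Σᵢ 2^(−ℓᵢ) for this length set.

With common denominator 2^4 = 16: Σ 2^(−ℓᵢ) = 2/16 + 2/16 + 4/16 + 1/16 + 1/16 + 1/16 + 4/16 = 15/16 = 0.9375.

0.9375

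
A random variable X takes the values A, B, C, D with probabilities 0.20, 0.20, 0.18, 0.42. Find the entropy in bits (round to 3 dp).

H = −Σ pᵢ log₂ pᵢ.
−0.20·log₂(0.20) = 0.4644
−0.20·log₂(0.20) = 0.4644
−0.18·log₂(0.18) = 0.4453
−0.42·log₂(0.42) = 0.5256
Sum ≈ 1.8997 → 1.900 bits.

1.900 bits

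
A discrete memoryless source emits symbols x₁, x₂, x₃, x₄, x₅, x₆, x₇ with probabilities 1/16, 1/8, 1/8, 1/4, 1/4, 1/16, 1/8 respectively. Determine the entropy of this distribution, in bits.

Each probability is a power of 1/2, so log₂(1/p) is an integer.
H = Σ p·log₂(1/p) = 1/16·4 + 1/8·3 + 1/8·3 + 1/4·2 + 1/4·2 + 1/16·4 + 1/8·3 = 2.625 bits.

2.625 bits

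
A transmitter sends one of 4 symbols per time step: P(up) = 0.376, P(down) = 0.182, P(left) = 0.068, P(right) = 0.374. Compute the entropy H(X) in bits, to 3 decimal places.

H = −Σ pᵢ log₂ pᵢ.
−0.376·log₂(0.376) = 0.5306
−0.182·log₂(0.182) = 0.4474
−0.068·log₂(0.068) = 0.2637
−0.374·log₂(0.374) = 0.5307
Sum ≈ 1.7724 → 1.772 bits.

1.772 bits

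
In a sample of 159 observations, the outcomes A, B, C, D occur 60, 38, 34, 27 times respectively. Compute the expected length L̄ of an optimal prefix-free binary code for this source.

2 bits/symbol

Probabilities are the counts divided by 159.
Repeatedly combine the two least-probable nodes; the expected code length is the sum of the merged weights.
merge 9/53 + 34/159 → 61/159
merge 38/159 + 20/53 → 98/159
merge 61/159 + 98/159 → 1
L = 61/159 + 98/159 + 1 = 2 bits/symbol.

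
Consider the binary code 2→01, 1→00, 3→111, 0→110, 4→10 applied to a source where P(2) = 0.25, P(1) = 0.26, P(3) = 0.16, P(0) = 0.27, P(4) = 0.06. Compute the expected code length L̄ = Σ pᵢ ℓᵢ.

2.43 bits/symbol

L̄ = Σ pᵢ·ℓᵢ = 0.25·2 + 0.26·2 + 0.16·3 + 0.27·3 + 0.06·2 = 2.43 bits/symbol.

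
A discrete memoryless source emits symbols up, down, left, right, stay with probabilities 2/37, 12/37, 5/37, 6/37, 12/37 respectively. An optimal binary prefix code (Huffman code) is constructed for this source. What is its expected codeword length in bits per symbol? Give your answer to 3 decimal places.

2.189 bits/symbol

Repeatedly combine the two least-probable nodes; the expected code length is the sum of the merged weights.
merge 2/37 + 5/37 → 7/37
merge 6/37 + 7/37 → 13/37
merge 12/37 + 12/37 → 24/37
merge 13/37 + 24/37 → 1
L = 7/37 + 13/37 + 24/37 + 1 = 81/37 ≈ 2.189 bits/symbol.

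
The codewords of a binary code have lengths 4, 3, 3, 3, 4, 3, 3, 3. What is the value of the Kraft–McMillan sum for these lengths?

With common denominator 2^4 = 16: Σ 2^(−ℓᵢ) = 1/16 + 2/16 + 2/16 + 2/16 + 1/16 + 2/16 + 2/16 + 2/16 = 14/16 = 0.875.

0.875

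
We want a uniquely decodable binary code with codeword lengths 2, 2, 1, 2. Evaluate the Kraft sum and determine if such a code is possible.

With common denominator 2^2 = 4: Σ 2^(−ℓᵢ) = 1/4 + 1/4 + 2/4 + 1/4 = 5/4 = 1.25.
Kraft's inequality requires Σ ≤ 1; here Σ = 1.25 > 1, so no such prefix code exists.

1.25; no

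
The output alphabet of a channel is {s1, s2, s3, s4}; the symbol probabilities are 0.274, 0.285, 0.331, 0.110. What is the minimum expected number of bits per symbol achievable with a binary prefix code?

Repeatedly combine the two least-probable nodes; the expected code length is the sum of the merged weights.
merge 11/100 + 137/500 → 48/125
merge 57/200 + 331/1000 → 77/125
merge 48/125 + 77/125 → 1
L = 48/125 + 77/125 + 1 = 2 bits/symbol.

2 bits/symbol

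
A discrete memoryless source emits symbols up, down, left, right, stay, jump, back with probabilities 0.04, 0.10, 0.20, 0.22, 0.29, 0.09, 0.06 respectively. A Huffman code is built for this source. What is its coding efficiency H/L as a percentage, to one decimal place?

98.3%

Entropy H = −Σ p log₂ p ≈ 2.5370 bits.
Huffman merges: 1/25+3/50→1/10; 9/100+1/10→19/100; 1/10+19/100→29/100; 1/5+11/50→21/50; 29/100+29/100→29/50; 21/50+29/50→1. L = 129/50 ≈ 2.5800.
Efficiency = H/L = 2.5370/2.5800 = 98.3%.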